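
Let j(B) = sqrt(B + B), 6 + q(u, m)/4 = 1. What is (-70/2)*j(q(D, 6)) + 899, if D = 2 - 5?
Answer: 899 - 70*I*sqrt(10) ≈ 899.0 - 221.36*I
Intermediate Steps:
D = -3
q(u, m) = -20 (q(u, m) = -24 + 4*1 = -24 + 4 = -20)
j(B) = sqrt(2)*sqrt(B) (j(B) = sqrt(2*B) = sqrt(2)*sqrt(B))
(-70/2)*j(q(D, 6)) + 899 = (-70/2)*(sqrt(2)*sqrt(-20)) + 899 = (-70*1/2)*(sqrt(2)*(2*I*sqrt(5))) + 899 = -70*I*sqrt(10) + 899 = 899 - 70*I*sqrt(10)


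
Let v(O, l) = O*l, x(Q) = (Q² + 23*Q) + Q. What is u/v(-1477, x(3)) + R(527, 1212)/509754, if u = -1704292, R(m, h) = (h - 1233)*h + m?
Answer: 41227986283/2904068538 ≈ 14.197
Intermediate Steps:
R(m, h) = m + h*(-1233 + h) (R(m, h) = (-1233 + h)*h + m = h*(-1233 + h) + m = m + h*(-1233 + h))
x(Q) = Q² + 24*Q
u/v(-1477, x(3)) + R(527, 1212)/509754 = -1704292*(-1/(4431*(24 + 3))) + (527 + 1212² - 1233*1212)/509754 = -1704292/((-4431*27)) + (527 + 1468944 - 1494396)*(1/509754) = -1704292/((-1477*81)) - 24925*1/509754 = -1704292/(-119637) - 24925/509754 = -1704292*(-1/119637) - 24925/509754 = 1704292/119637 - 24925/509754 = 41227986283/2904068538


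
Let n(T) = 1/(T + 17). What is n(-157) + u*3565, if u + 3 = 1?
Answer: -998201/140 ≈ -7130.0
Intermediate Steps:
u = -2 (u = -3 + 1 = -2)
n(T) = 1/(17 + T)
n(-157) + u*3565 = 1/(17 - 157) - 2*3565 = 1/(-140) - 7130 = -1/140 - 7130 = -998201/140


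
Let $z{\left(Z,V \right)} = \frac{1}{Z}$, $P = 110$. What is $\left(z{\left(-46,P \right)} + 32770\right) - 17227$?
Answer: $\frac{714977}{46} \approx 15543.0$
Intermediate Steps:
$\left(z{\left(-46,P \right)} + 32770\right) - 17227 = \left(\frac{1}{-46} + 32770\right) - 17227 = \left(- \frac{1}{46} + 32770\right) - 17227 = \frac{1507419}{46} - 17227 = \frac{714977}{46}$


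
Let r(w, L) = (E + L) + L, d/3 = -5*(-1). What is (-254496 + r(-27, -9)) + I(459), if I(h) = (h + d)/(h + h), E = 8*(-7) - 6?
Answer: -38950049/153 ≈ -2.5458e+5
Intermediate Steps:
E = -62 (E = -56 - 6 = -62)
d = 15 (d = 3*(-5*(-1)) = 3*5 = 15)
r(w, L) = -62 + 2*L (r(w, L) = (-62 + L) + L = -62 + 2*L)
I(h) = (15 + h)/(2*h) (I(h) = (h + 15)/(h + h) = (15 + h)/((2*h)) = (15 + h)*(1/(2*h)) = (15 + h)/(2*h))
(-254496 + r(-27, -9)) + I(459) = (-254496 + (-62 + 2*(-9))) + (½)*(15 + 459)/459 = (-254496 + (-62 - 18)) + (½)*(1/459)*474 = (-254496 - 80) + 79/153 = -254576 + 79/153 = -38950049/153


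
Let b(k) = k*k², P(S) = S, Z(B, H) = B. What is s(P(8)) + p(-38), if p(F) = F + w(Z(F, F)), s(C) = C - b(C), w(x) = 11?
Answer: -531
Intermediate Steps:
b(k) = k³
s(C) = C - C³
p(F) = 11 + F (p(F) = F + 11 = 11 + F)
s(P(8)) + p(-38) = (8 - 1*8³) + (11 - 38) = (8 - 1*512) - 27 = (8 - 512) - 27 = -504 - 27 = -531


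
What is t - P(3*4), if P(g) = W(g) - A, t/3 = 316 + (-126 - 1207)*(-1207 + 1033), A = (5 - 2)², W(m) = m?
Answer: 696771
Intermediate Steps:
A = 9 (A = 3² = 9)
t = 696774 (t = 3*(316 + (-126 - 1207)*(-1207 + 1033)) = 3*(316 - 1333*(-174)) = 3*(316 + 231942) = 3*232258 = 696774)
P(g) = -9 + g (P(g) = g - 1*9 = g - 9 = -9 + g)
t - P(3*4) = 696774 - (-9 + 3*4) = 696774 - (-9 + 12) = 696774 - 1*3 = 696774 - 3 = 696771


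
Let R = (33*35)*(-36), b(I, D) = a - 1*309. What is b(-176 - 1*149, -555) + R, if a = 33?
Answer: -41856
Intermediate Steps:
b(I, D) = -276 (b(I, D) = 33 - 1*309 = 33 - 309 = -276)
R = -41580 (R = 1155*(-36) = -41580)
b(-176 - 1*149, -555) + R = -276 - 41580 = -41856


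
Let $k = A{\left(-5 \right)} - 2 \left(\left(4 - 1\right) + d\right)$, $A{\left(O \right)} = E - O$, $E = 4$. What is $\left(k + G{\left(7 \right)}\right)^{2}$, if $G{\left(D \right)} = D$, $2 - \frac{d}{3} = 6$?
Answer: $1156$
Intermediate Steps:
$d = -12$ ($d = 6 - 18 = -12$)
$A{\left(O \right)} = 4 - O$
$k = 27$ ($k = \left(4 - -5\right) - 2 \left(\left(4 - 1\right) - 12\right) = \left(4 + 5\right) - 2 \left(3 - 12\right) = 9 - -18 = 9 + 18 = 27$)
$\left(k + G{\left(7 \right)}\right)^{2} = \left(27 + 7\right)^{2} = 34^{2} = 1156$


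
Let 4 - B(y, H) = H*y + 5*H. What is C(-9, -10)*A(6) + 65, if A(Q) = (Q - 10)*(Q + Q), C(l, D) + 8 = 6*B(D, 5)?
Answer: -7903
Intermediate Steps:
B(y, H) = 4 - 5*H - H*y (B(y, H) = 4 - (H*y + 5*H) = 4 - (5*H + H*y) = 4 + (-5*H - H*y) = 4 - 5*H - H*y)
C(l, D) = -134 - 30*D (C(l, D) = -8 + 6*(4 - 5*5 - 1*5*D) = -8 + 6*(4 - 25 - 5*D) = -8 + 6*(-21 - 5*D) = -8 + (-126 - 30*D) = -134 - 30*D)
A(Q) = 2*Q*(-10 + Q) (A(Q) = (-10 + Q)*(2*Q) = 2*Q*(-10 + Q))
C(-9, -10)*A(6) + 65 = (-134 - 30*(-10))*(2*6*(-10 + 6)) + 65 = (-134 + 300)*(2*6*(-4)) + 65 = 166*(-48) + 65 = -7968 + 65 = -7903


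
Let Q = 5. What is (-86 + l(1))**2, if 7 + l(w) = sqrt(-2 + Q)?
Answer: (93 - sqrt(3))**2 ≈ 8329.8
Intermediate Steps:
l(w) = -7 + sqrt(3) (l(w) = -7 + sqrt(-2 + 5) = -7 + sqrt(3))
(-86 + l(1))**2 = (-86 + (-7 + sqrt(3)))**2 = (-93 + sqrt(3))**2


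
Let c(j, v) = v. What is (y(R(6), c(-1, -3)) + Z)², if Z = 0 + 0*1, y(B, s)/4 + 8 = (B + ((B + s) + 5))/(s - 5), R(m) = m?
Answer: 1521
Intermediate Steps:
y(B, s) = -32 + 4*(5 + s + 2*B)/(-5 + s) (y(B, s) = -32 + 4*((B + ((B + s) + 5))/(s - 5)) = -32 + 4*((B + (5 + B + s))/(-5 + s)) = -32 + 4*((5 + s + 2*B)/(-5 + s)) = -32 + 4*(5 + s + 2*B)/(-5 + s))
Z = 0 (Z = 0 + 0 = 0)
(y(R(6), c(-1, -3)) + Z)² = (4*(45 - 7*(-3) + 2*6)/(-5 - 3) + 0)² = (4*(45 + 21 + 12)/(-8) + 0)² = (4*(-⅛)*78 + 0)² = (-39 + 0)² = (-39)² = 1521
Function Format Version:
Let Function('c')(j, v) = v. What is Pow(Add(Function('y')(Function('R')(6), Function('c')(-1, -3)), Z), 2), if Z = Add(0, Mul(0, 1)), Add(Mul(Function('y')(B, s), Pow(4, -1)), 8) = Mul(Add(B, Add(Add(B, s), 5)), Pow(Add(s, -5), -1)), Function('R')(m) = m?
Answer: 1521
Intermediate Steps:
Function('y')(B, s) = Add(-32, Mul(4, Pow(Add(-5, s), -1), Add(5, s, Mul(2, B)))) (Function('y')(B, s) = Add(-32, Mul(4, Mul(Add(B, Add(Add(B, s), 5)), Pow(Add(s, -5), -1)))) = Add(-32, Mul(4, Mul(Add(B, Add(5, B, s)), Pow(Add(-5, s), -1)))) = Add(-32, Mul(4, Mul(Add(5, s, Mul(2, B)), Pow(Add(-5, s), -1)))) = Add(-32, Mul(4, Mul(Pow(Add(-5, s), -1), Add(5, s, Mul(2, B))))) = Add(-32, Mul(4, Pow(Add(-5, s), -1), Add(5, s, Mul(2, B)))))
Z = 0 (Z = Add(0, 0) = 0)
Pow(Add(Function('y')(Function('R')(6), Function('c')(-1, -3)), Z), 2) = Pow(Add(Mul(4, Pow(Add(-5, -3), -1), Add(45, Mul(-7, -3), Mul(2, 6))), 0), 2) = Pow(Add(Mul(4, Pow(-8, -1), Add(45, 21, 12)), 0), 2) = Pow(Add(Mul(4, Rational(-1, 8), 78), 0), 2) = Pow(Add(-39, 0), 2) = Pow(-39, 2) = 1521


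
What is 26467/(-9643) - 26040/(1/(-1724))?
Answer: 432902786813/9643 ≈ 4.4893e+7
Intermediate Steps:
26467/(-9643) - 26040/(1/(-1724)) = 26467*(-1/9643) - 26040/(-1/1724) = -26467/9643 - 26040*(-1724) = -26467/9643 + 44892960 = 432902786813/9643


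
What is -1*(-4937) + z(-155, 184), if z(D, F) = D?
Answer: 4782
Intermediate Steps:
-1*(-4937) + z(-155, 184) = -1*(-4937) - 155 = 4937 - 155 = 4782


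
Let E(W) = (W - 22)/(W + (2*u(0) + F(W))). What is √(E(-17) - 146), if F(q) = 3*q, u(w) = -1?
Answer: I*√712670/70 ≈ 12.06*I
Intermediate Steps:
E(W) = (-22 + W)/(-2 + 4*W) (E(W) = (W - 22)/(W + (2*(-1) + 3*W)) = (-22 + W)/(W + (-2 + 3*W)) = (-22 + W)/(-2 + 4*W))
√(E(-17) - 146) = √((-22 - 17)/(2*(-1 + 2*(-17))) - 146) = √((½)*(-39)/(-1 - 34) - 146) = √((½)*(-39)/(-35) - 146) = √((½)*(-1/35)*(-39) - 146) = √(39/70 - 146) = √(-10181/70) = I*√712670/70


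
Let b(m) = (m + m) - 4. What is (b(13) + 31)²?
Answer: 2809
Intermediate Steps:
b(m) = -4 + 2*m (b(m) = 2*m - 4 = -4 + 2*m)
(b(13) + 31)² = ((-4 + 2*13) + 31)² = ((-4 + 26) + 31)² = (22 + 31)² = 53² = 2809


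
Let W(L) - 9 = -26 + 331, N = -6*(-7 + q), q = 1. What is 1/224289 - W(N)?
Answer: -70426745/224289 ≈ -314.00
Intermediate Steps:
N = 36 (N = -6*(-7 + 1) = -6*(-6) = 36)
W(L) = 314 (W(L) = 9 + (-26 + 331) = 9 + 305 = 314)
1/224289 - W(N) = 1/224289 - 1*314 = 1/224289 - 314 = -70426745/224289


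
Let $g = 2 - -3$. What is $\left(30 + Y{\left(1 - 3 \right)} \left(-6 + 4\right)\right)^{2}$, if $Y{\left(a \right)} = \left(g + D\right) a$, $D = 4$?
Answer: $4356$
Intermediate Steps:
$g = 5$ ($g = 2 + 3 = 5$)
$Y{\left(a \right)} = 9 a$ ($Y{\left(a \right)} = \left(5 + 4\right) a = 9 a$)
$\left(30 + Y{\left(1 - 3 \right)} \left(-6 + 4\right)\right)^{2} = \left(30 + 9 \left(1 - 3\right) \left(-6 + 4\right)\right)^{2} = \left(30 + 9 \left(-2\right) \left(-2\right)\right)^{2} = \left(30 - -36\right)^{2} = \left(30 + 36\right)^{2} = 66^{2} = 4356$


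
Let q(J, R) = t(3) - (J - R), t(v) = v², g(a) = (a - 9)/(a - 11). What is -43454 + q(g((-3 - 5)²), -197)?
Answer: -2313081/53 ≈ -43643.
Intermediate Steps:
g(a) = (-9 + a)/(-11 + a)
q(J, R) = 9 + R - J (q(J, R) = 3² - (J - R) = 9 + (R - J) = 9 + R - J)
-43454 + q(g((-3 - 5)²), -197) = -43454 + (9 - 197 - (-9 + (-3 - 5)²)/(-11 + (-3 - 5)²)) = -43454 + (9 - 197 - (-9 + (-8)²)/(-11 + (-8)²)) = -43454 + (9 - 197 - (-9 + 64)/(-11 + 64)) = -43454 + (9 - 197 - 55/53) = -43454 - 10019/53 = -2313081/53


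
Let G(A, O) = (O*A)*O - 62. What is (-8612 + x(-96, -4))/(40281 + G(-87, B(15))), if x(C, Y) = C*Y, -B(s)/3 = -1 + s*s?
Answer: 8228/39247589 ≈ 0.00020964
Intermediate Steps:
B(s) = 3 - 3*s² (B(s) = -3*(-1 + s*s) = -3*(-1 + s²) = 3 - 3*s²)
G(A, O) = -62 + A*O² (G(A, O) = (A*O)*O - 62 = A*O² - 62 = -62 + A*O²)
(-8612 + x(-96, -4))/(40281 + G(-87, B(15))) = (-8612 - 96*(-4))/(40281 + (-62 - 87*(3 - 3*15²)²)) = (-8612 + 384)/(40281 + (-62 - 87*(3 - 3*225)²)) = -8228/(40281 + (-62 - 87*(3 - 675)²)) = -8228/(40281 + (-62 - 87*(-672)²)) = -8228/(40281 + (-62 - 87*451584)) = -8228/(40281 + (-62 - 39287808)) = -8228/(40281 - 39287870) = -8228/(-39247589) = -8228*(-1/39247589) = 8228/39247589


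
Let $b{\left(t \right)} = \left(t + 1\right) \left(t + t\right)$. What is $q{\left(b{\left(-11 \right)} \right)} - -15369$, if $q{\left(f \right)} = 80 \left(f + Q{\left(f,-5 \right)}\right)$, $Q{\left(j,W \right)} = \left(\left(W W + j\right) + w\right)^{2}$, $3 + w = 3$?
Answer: $4834969$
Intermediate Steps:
$w = 0$ ($w = -3 + 3 = 0$)
$Q{\left(j,W \right)} = \left(j + W^{2}\right)^{2}$ ($Q{\left(j,W \right)} = \left(\left(W W + j\right) + 0\right)^{2} = \left(\left(W^{2} + j\right) + 0\right)^{2} = \left(\left(j + W^{2}\right) + 0\right)^{2} = \left(j + W^{2}\right)^{2}$)
$b{\left(t \right)} = 2 t \left(1 + t\right)$ ($b{\left(t \right)} = \left(1 + t\right) 2 t = 2 t \left(1 + t\right)$)
$q{\left(f \right)} = 80 f + 80 \left(25 + f\right)^{2}$ ($q{\left(f \right)} = 80 \left(f + \left(f + \left(-5\right)^{2}\right)^{2}\right) = 80 \left(f + \left(f + 25\right)^{2}\right) = 80 \left(f + \left(25 + f\right)^{2}\right) = 80 f + 80 \left(25 + f\right)^{2}$)
$q{\left(b{\left(-11 \right)} \right)} - -15369 = \left(80 \cdot 2 \left(-11\right) \left(1 - 11\right) + 80 \left(25 + 2 \left(-11\right) \left(1 - 11\right)\right)^{2}\right) - -15369 = \left(80 \cdot 2 \left(-11\right) \left(-10\right) + 80 \left(25 + 2 \left(-11\right) \left(-10\right)\right)^{2}\right) + 15369 = \left(80 \cdot 220 + 80 \left(25 + 220\right)^{2}\right) + 15369 = \left(17600 + 80 \cdot 245^{2}\right) + 15369 = \left(17600 + 80 \cdot 60025\right) + 15369 = \left(17600 + 4802000\right) + 15369 = 4819600 + 15369 = 4834969$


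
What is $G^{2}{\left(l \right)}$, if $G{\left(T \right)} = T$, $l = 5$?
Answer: $25$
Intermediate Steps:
$G^{2}{\left(l \right)} = 5^{2} = 25$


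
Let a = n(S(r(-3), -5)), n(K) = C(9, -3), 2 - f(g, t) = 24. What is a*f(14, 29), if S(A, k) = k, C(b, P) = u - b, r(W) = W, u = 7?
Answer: 44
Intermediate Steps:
C(b, P) = 7 - b
f(g, t) = -22 (f(g, t) = 2 - 1*24 = 2 - 24 = -22)
n(K) = -2 (n(K) = 7 - 1*9 = 7 - 9 = -2)
a = -2
a*f(14, 29) = -2*(-22) = 44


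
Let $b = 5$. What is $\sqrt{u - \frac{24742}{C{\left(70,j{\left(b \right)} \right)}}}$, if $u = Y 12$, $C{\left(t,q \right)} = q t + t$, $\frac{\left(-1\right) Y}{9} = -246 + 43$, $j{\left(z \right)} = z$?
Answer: $\frac{\sqrt{964250490}}{210} \approx 147.87$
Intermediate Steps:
$Y = 1827$ ($Y = - 9 \left(-246 + 43\right) = \left(-9\right) \left(-203\right) = 1827$)
$C{\left(t,q \right)} = t + q t$
$u = 21924$ ($u = 1827 \cdot 12 = 21924$)
$\sqrt{u - \frac{24742}{C{\left(70,j{\left(b \right)} \right)}}} = \sqrt{21924 - \frac{24742}{70 \left(1 + 5\right)}} = \sqrt{21924 - \frac{24742}{70 \cdot 6}} = \sqrt{21924 - \frac{24742}{420}} = \sqrt{21924 - \frac{12371}{210}} = \sqrt{\frac{4591669}{210}} = \frac{\sqrt{964250490}}{210}$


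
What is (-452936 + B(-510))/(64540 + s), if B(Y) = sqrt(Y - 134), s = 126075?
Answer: -452936/190615 + 2*I*sqrt(161)/190615 ≈ -2.3762 + 0.00013313*I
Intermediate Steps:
B(Y) = sqrt(-134 + Y)
(-452936 + B(-510))/(64540 + s) = (-452936 + sqrt(-134 - 510))/(64540 + 126075) = (-452936 + sqrt(-644))/190615 = (-452936 + 2*I*sqrt(161))*(1/190615) = -452936/190615 + 2*I*sqrt(161)/190615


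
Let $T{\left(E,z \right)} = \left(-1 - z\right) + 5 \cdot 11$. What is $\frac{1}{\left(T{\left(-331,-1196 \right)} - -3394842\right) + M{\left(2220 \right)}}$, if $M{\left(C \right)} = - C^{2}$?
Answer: $- \frac{1}{1532308} \approx -6.5261 \cdot 10^{-7}$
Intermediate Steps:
$T{\left(E,z \right)} = 54 - z$ ($T{\left(E,z \right)} = \left(-1 - z\right) + 55 = 54 - z$)
$\frac{1}{\left(T{\left(-331,-1196 \right)} - -3394842\right) + M{\left(2220 \right)}} = \frac{1}{\left(\left(54 - -1196\right) - -3394842\right) - 2220^{2}} = \frac{1}{\left(\left(54 + 1196\right) + 3394842\right) - 4928400} = \frac{1}{\left(1250 + 3394842\right) - 4928400} = \frac{1}{3396092 - 4928400} = \frac{1}{-1532308} = - \frac{1}{1532308}$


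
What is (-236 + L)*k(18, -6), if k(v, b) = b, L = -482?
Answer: 4308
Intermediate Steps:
(-236 + L)*k(18, -6) = (-236 - 482)*(-6) = -718*(-6) = 4308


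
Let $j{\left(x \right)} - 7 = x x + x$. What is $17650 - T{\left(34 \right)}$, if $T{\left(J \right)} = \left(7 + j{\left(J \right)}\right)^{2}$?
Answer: $-1431966$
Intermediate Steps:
$j{\left(x \right)} = 7 + x + x^{2}$ ($j{\left(x \right)} = 7 + \left(x x + x\right) = 7 + \left(x^{2} + x\right) = 7 + \left(x + x^{2}\right) = 7 + x + x^{2}$)
$T{\left(J \right)} = \left(14 + J + J^{2}\right)^{2}$ ($T{\left(J \right)} = \left(7 + \left(7 + J + J^{2}\right)\right)^{2} = \left(14 + J + J^{2}\right)^{2}$)
$17650 - T{\left(34 \right)} = 17650 - \left(14 + 34 + 34^{2}\right)^{2} = 17650 - \left(14 + 34 + 1156\right)^{2} = 17650 - 1204^{2} = 17650 - 1449616 = -1431966$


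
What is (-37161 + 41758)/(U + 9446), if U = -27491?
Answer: -4597/18045 ≈ -0.25475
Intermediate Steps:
(-37161 + 41758)/(U + 9446) = (-37161 + 41758)/(-27491 + 9446) = 4597/(-18045) = 4597*(-1/18045) = -4597/18045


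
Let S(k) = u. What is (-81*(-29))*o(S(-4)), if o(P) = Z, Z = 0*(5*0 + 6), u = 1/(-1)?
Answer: 0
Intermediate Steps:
u = -1
S(k) = -1
Z = 0 (Z = 0*(0 + 6) = 0*6 = 0)
o(P) = 0
(-81*(-29))*o(S(-4)) = -81*(-29)*0 = 2349*0 = 0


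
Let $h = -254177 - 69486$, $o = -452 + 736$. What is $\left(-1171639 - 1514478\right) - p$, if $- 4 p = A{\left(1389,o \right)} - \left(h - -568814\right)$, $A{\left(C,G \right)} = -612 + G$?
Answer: $- \frac{10989947}{4} \approx -2.7475 \cdot 10^{6}$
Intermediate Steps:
$o = 284$
$h = -323663$
$p = \frac{245479}{4}$ ($p = - \frac{\left(-612 + 284\right) - \left(-323663 - -568814\right)}{4} = - \frac{-328 - \left(-323663 + 568814\right)}{4} = - \frac{-328 - 245151}{4} = \left(- \frac{1}{4}\right) \left(-245479\right) = \frac{245479}{4} \approx 61370.0$)
$\left(-1171639 - 1514478\right) - p = \left(-1171639 - 1514478\right) - \frac{245479}{4} = -2686117 - \frac{245479}{4} = - \frac{10989947}{4}$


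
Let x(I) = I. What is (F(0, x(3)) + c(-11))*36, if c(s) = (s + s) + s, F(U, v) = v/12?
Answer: -1179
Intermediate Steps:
F(U, v) = v/12 (F(U, v) = v*(1/12) = v/12)
c(s) = 3*s (c(s) = 2*s + s = 3*s)
(F(0, x(3)) + c(-11))*36 = ((1/12)*3 + 3*(-11))*36 = (¼ - 33)*36 = -131/4*36 = -1179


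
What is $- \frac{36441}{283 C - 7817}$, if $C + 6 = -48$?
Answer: $\frac{36441}{23099} \approx 1.5776$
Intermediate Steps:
$C = -54$ ($C = -6 - 48 = -54$)
$- \frac{36441}{283 C - 7817} = - \frac{36441}{283 \left(-54\right) - 7817} = - \frac{36441}{-15282 - 7817} = - \frac{36441}{-23099} = \left(-36441\right) \left(- \frac{1}{23099}\right) = \frac{36441}{23099}$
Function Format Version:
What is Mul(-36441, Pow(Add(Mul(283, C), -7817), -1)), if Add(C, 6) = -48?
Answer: Rational(36441, 23099) ≈ 1.5776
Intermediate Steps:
C = -54 (C = Add(-6, -48) = -54)
Mul(-36441, Pow(Add(Mul(283, C), -7817), -1)) = Mul(-36441, Pow(Add(Mul(283, -54), -7817), -1)) = Mul(-36441, Pow(Add(-15282, -7817), -1)) = Mul(-36441, Pow(-23099, -1)) = Mul(-36441, Rational(-1, 23099)) = Rational(36441, 23099)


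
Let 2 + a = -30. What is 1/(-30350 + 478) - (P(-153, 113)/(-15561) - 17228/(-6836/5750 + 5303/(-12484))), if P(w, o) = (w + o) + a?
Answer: -31936399737620224085/2991307984684656 ≈ -10676.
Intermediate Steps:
a = -32 (a = -2 - 30 = -32)
P(w, o) = -32 + o + w (P(w, o) = (w + o) - 32 = (o + w) - 32 = -32 + o + w)
1/(-30350 + 478) - (P(-153, 113)/(-15561) - 17228/(-6836/5750 + 5303/(-12484))) = 1/(-30350 + 478) - ((-32 + 113 - 153)/(-15561) - 17228/(-6836/5750 + 5303/(-12484))) = 1/(-29872) - (-72*(-1/15561) - 17228/(-6836*1/5750 + 5303*(-1/12484))) = -1/29872 - (8/1729 - 17228/(-3418/2875 - 5303/12484)) = -1/29872 - (8/1729 - 17228/(-57916437/35891500)) = -1/29872 - (8/1729 - 17228*(-35891500/57916437)) = -1/29872 - (8/1729 + 618338762000/57916437) = -1/29872 - 1*1069108182829496/100137519573 = -1/29872 - 1069108182829496/100137519573 = -31936399737620224085/2991307984684656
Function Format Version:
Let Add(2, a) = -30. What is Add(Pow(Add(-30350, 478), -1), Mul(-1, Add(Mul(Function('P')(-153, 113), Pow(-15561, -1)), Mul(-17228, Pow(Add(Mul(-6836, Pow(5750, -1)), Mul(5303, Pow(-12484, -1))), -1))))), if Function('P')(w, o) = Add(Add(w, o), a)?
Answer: Rational(-31936399737620224085, 2991307984684656) ≈ -10676.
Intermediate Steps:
a = -32 (a = Add(-2, -30) = -32)
Function('P')(w, o) = Add(-32, o, w) (Function('P')(w, o) = Add(Add(w, o), -32) = Add(Add(o, w), -32) = Add(-32, o, w))
Add(Pow(Add(-30350, 478), -1), Mul(-1, Add(Mul(Function('P')(-153, 113), Pow(-15561, -1)), Mul(-17228, Pow(Add(Mul(-6836, Pow(5750, -1)), Mul(5303, Pow(-12484, -1))), -1))))) = Add(Pow(Add(-30350, 478), -1), Mul(-1, Add(Mul(Add(-32, 113, -153), Pow(-15561, -1)), Mul(-17228, Pow(Add(Mul(-6836, Pow(5750, -1)), Mul(5303, Pow(-12484, -1))), -1))))) = Add(Pow(-29872, -1), Mul(-1, Add(Mul(-72, Rational(-1, 15561)), Mul(-17228, Pow(Add(Mul(-6836, Rational(1, 5750)), Mul(5303, Rational(-1, 12484))), -1))))) = Add(Rational(-1, 29872), Mul(-1, Add(Rational(8, 1729), Mul(-17228, Pow(Add(Rational(-3418, 2875), Rational(-5303, 12484)), -1))))) = Add(Rational(-1, 29872), Mul(-1, Add(Rational(8, 1729), Mul(-17228, Pow(Rational(-57916437, 35891500), -1))))) = Add(Rational(-1, 29872), Mul(-1, Add(Rational(8, 1729), Mul(-17228, Rational(-35891500, 57916437))))) = Add(Rational(-1, 29872), Mul(-1, Add(Rational(8, 1729), Rational(618338762000, 57916437)))) = Add(Rational(-1, 29872), Mul(-1, Rational(1069108182829496, 100137519573))) = Add(Rational(-1, 29872), Rational(-1069108182829496, 100137519573)) = Rational(-31936399737620224085, 2991307984684656)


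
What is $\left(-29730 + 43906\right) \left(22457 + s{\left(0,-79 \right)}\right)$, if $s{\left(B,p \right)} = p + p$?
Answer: $316110624$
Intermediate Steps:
$s{\left(B,p \right)} = 2 p$
$\left(-29730 + 43906\right) \left(22457 + s{\left(0,-79 \right)}\right) = \left(-29730 + 43906\right) \left(22457 + 2 \left(-79\right)\right) = 14176 \left(22457 - 158\right) = 14176 \cdot 22299 = 316110624$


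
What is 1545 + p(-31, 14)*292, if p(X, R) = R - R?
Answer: 1545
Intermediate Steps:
p(X, R) = 0
1545 + p(-31, 14)*292 = 1545 + 0*292 = 1545 + 0 = 1545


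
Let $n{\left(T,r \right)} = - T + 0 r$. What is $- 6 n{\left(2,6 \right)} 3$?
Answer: $36$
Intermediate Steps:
$n{\left(T,r \right)} = - T$ ($n{\left(T,r \right)} = - T + 0 = - T$)
$- 6 n{\left(2,6 \right)} 3 = - 6 \left(\left(-1\right) 2\right) 3 = \left(-6\right) \left(-2\right) 3 = 12 \cdot 3 = 36$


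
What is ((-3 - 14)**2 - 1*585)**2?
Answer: 87616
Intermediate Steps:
((-3 - 14)**2 - 1*585)**2 = ((-17)**2 - 585)**2 = (289 - 585)**2 = (-296)**2 = 87616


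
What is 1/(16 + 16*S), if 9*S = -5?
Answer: 9/64 ≈ 0.14063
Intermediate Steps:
S = -5/9 (S = (⅑)*(-5) = -5/9 ≈ -0.55556)
1/(16 + 16*S) = 1/(16 + 16*(-5/9)) = 1/(16 - 80/9) = 1/(64/9) = 9/64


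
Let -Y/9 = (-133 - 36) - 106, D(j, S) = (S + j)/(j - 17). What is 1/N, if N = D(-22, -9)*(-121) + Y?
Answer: 39/92774 ≈ 0.00042038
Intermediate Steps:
D(j, S) = (S + j)/(-17 + j)
Y = 2475 (Y = -9*((-133 - 36) - 106) = -9*(-169 - 106) = -9*(-275) = 2475)
N = 92774/39 (N = ((-9 - 22)/(-17 - 22))*(-121) + 2475 = (-31/(-39))*(-121) + 2475 = -1/39*(-31)*(-121) + 2475 = (31/39)*(-121) + 2475 = -3751/39 + 2475 = 92774/39 ≈ 2378.8)
1/N = 1/(92774/39) = 39/92774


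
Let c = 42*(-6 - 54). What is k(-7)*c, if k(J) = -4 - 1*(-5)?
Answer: -2520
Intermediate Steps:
k(J) = 1 (k(J) = -4 + 5 = 1)
c = -2520 (c = 42*(-60) = -2520)
k(-7)*c = 1*(-2520) = -2520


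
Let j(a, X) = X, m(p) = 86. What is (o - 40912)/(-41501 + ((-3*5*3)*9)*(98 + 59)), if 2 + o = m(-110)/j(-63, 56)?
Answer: 1145549/2942408 ≈ 0.38932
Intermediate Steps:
o = -13/28 (o = -2 + 86/56 = -2 + 86*(1/56) = -2 + 43/28 = -13/28 ≈ -0.46429)
(o - 40912)/(-41501 + ((-3*5*3)*9)*(98 + 59)) = (-13/28 - 40912)/(-41501 + ((-3*5*3)*9)*(98 + 59)) = -1145549/(28*(-41501 + (-15*3*9)*157)) = -1145549/(28*(-41501 - 45*9*157)) = -1145549/(28*(-41501 - 405*157)) = -1145549/(28*(-41501 - 63585)) = -1145549/28/(-105086) = -1145549/28*(-1/105086) = 1145549/2942408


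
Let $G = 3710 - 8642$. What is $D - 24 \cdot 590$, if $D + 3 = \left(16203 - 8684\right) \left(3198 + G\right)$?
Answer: $-13052109$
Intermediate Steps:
$G = -4932$ ($G = 3710 - 8642 = -4932$)
$D = -13037949$ ($D = -3 + \left(16203 - 8684\right) \left(3198 - 4932\right) = -3 + 7519 \left(-1734\right) = -3 - 13037946 = -13037949$)
$D - 24 \cdot 590 = -13037949 - 24 \cdot 590 = -13037949 - 14160 = -13052109$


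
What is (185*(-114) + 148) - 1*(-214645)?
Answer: 193703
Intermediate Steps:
(185*(-114) + 148) - 1*(-214645) = (-21090 + 148) + 214645 = -20942 + 214645 = 193703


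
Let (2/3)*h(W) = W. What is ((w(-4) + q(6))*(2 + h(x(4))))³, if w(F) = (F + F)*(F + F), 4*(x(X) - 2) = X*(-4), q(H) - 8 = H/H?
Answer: -389017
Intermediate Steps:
q(H) = 9 (q(H) = 8 + H/H = 8 + 1 = 9)
x(X) = 2 - X (x(X) = 2 + (X*(-4))/4 = 2 + (-4*X)/4 = 2 - X)
w(F) = 4*F² (w(F) = (2*F)*(2*F) = 4*F²)
h(W) = 3*W/2
((w(-4) + q(6))*(2 + h(x(4))))³ = ((4*(-4)² + 9)*(2 + 3*(2 - 1*4)/2))³ = ((4*16 + 9)*(2 + 3*(2 - 4)/2))³ = ((64 + 9)*(2 + (3/2)*(-2)))³ = (73*(2 - 3))³ = (73*(-1))³ = (-73)³ = -389017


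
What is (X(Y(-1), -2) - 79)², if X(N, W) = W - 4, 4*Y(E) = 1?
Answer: 7225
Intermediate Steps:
Y(E) = ¼ (Y(E) = (¼)*1 = ¼)
X(N, W) = -4 + W
(X(Y(-1), -2) - 79)² = ((-4 - 2) - 79)² = (-6 - 79)² = (-85)² = 7225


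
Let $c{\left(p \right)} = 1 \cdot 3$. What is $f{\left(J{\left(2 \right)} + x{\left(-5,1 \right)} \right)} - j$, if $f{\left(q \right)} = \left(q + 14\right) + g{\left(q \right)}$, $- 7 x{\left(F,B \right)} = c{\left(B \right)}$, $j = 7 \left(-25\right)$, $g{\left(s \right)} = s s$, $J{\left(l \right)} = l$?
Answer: $\frac{9459}{49} \approx 193.04$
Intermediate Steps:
$g{\left(s \right)} = s^{2}$
$c{\left(p \right)} = 3$
$j = -175$
$x{\left(F,B \right)} = - \frac{3}{7}$ ($x{\left(F,B \right)} = \left(- \frac{1}{7}\right) 3 = - \frac{3}{7}$)
$f{\left(q \right)} = 14 + q + q^{2}$ ($f{\left(q \right)} = \left(q + 14\right) + q^{2} = \left(14 + q\right) + q^{2} = 14 + q + q^{2}$)
$f{\left(J{\left(2 \right)} + x{\left(-5,1 \right)} \right)} - j = \left(14 + \left(2 - \frac{3}{7}\right) + \left(2 - \frac{3}{7}\right)^{2}\right) - -175 = \left(14 + \frac{11}{7} + \left(\frac{11}{7}\right)^{2}\right) + 175 = \left(14 + \frac{11}{7} + \frac{121}{49}\right) + 175 = \frac{884}{49} + 175 = \frac{9459}{49}$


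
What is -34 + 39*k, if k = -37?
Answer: -1477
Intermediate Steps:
-34 + 39*k = -34 + 39*(-37) = -34 - 1443 = -1477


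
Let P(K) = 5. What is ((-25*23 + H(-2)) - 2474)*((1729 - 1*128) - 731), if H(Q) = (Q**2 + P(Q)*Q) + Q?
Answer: -2659590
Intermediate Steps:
H(Q) = Q**2 + 6*Q (H(Q) = (Q**2 + 5*Q) + Q = Q**2 + 6*Q)
((-25*23 + H(-2)) - 2474)*((1729 - 1*128) - 731) = ((-25*23 - 2*(6 - 2)) - 2474)*((1729 - 1*128) - 731) = ((-575 - 2*4) - 2474)*((1729 - 128) - 731) = ((-575 - 8) - 2474)*(1601 - 731) = (-583 - 2474)*870 = -3057*870 = -2659590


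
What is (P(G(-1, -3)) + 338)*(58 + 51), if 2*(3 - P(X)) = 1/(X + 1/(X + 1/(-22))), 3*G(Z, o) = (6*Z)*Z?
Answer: 8023817/216 ≈ 37147.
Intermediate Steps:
G(Z, o) = 2*Z² (G(Z, o) = ((6*Z)*Z)/3 = (6*Z²)/3 = 2*Z²)
P(X) = 3 - 1/(2*(X + 1/(-1/22 + X))) (P(X) = 3 - 1/(2*(X + 1/(X + 1/(-22)))) = 3 - 1/(2*(X + 1/(X - 1/22))) = 3 - 1/(2*(X + 1/(-1/22 + X))))
(P(G(-1, -3)) + 338)*(58 + 51) = ((133 - 56*(-1)² + 132*(2*(-1)²)²)/(2*(22 - 2*(-1)² + 22*(2*(-1)²)²)) + 338)*(58 + 51) = ((133 - 56 + 132*(2*1)²)/(2*(22 - 2 + 22*(2*1)²)) + 338)*109 = ((133 - 28*2 + 132*2²)/(2*(22 - 1*2 + 22*2²)) + 338)*109 = ((133 - 56 + 132*4)/(2*(22 - 2 + 22*4)) + 338)*109 = ((133 - 56 + 528)/(2*(22 - 2 + 88)) + 338)*109 = ((½)*605/108 + 338)*109 = ((½)*(1/108)*605 + 338)*109 = (605/216 + 338)*109 = (73613/216)*109 = 8023817/216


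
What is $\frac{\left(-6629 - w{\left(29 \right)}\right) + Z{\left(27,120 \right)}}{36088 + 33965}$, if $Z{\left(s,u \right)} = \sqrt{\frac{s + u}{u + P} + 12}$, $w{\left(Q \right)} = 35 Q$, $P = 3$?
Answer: $- \frac{2548}{23351} + \frac{\sqrt{22181}}{2872173} \approx -0.10907$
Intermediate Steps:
$Z{\left(s,u \right)} = \sqrt{12 + \frac{s + u}{3 + u}}$ ($Z{\left(s,u \right)} = \sqrt{\frac{s + u}{u + 3} + 12} = \sqrt{\frac{s + u}{3 + u} + 12} = \sqrt{12 + \frac{s + u}{3 + u}}$)
$\frac{\left(-6629 - w{\left(29 \right)}\right) + Z{\left(27,120 \right)}}{36088 + 33965} = \frac{\left(-6629 - 35 \cdot 29\right) + \sqrt{\frac{36 + 27 + 13 \cdot 120}{3 + 120}}}{36088 + 33965} = \frac{\left(-6629 - 1015\right) + \sqrt{\frac{36 + 27 + 1560}{123}}}{70053} = \left(\left(-6629 - 1015\right) + \sqrt{\frac{1}{123} \cdot 1623}\right) \frac{1}{70053} = \left(-7644 + \sqrt{\frac{541}{41}}\right) \frac{1}{70053} = \left(-7644 + \frac{\sqrt{22181}}{41}\right) \frac{1}{70053} = - \frac{2548}{23351} + \frac{\sqrt{22181}}{2872173}$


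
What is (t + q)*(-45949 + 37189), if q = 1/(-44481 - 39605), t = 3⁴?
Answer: -29832026700/42043 ≈ -7.0956e+5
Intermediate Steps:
t = 81
q = -1/84086 (q = 1/(-84086) = -1/84086 ≈ -1.1893e-5)
(t + q)*(-45949 + 37189) = (81 - 1/84086)*(-45949 + 37189) = (6810965/84086)*(-8760) = -29832026700/42043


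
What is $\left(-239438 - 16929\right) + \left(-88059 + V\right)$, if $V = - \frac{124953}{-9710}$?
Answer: $- \frac{3344251507}{9710} \approx -3.4441 \cdot 10^{5}$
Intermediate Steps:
$V = \frac{124953}{9710}$ ($V = \left(-124953\right) \left(- \frac{1}{9710}\right) = \frac{124953}{9710} \approx 12.868$)
$\left(-239438 - 16929\right) + \left(-88059 + V\right) = \left(-239438 - 16929\right) + \left(-88059 + \frac{124953}{9710}\right) = -256367 - \frac{854927937}{9710} = - \frac{3344251507}{9710}$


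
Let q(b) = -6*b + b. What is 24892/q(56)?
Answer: -889/10 ≈ -88.900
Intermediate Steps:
q(b) = -5*b
24892/q(56) = 24892/((-5*56)) = 24892/(-280) = 24892*(-1/280) = -889/10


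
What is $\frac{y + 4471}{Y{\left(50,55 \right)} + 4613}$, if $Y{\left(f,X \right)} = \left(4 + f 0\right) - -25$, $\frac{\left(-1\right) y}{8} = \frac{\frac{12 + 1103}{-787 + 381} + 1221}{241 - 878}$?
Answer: $\frac{44625225}{46173974} \approx 0.96646$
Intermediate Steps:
$y = \frac{152188}{9947}$ ($y = - 8 \frac{\frac{12 + 1103}{-787 + 381} + 1221}{241 - 878} = - 8 \frac{\frac{1115}{-406} + 1221}{-637} = - 8 \left(1115 \left(- \frac{1}{406}\right) + 1221\right) \left(- \frac{1}{637}\right) = - 8 \left(- \frac{1115}{406} + 1221\right) \left(- \frac{1}{637}\right) = - 8 \cdot \frac{494611}{406} \left(- \frac{1}{637}\right) = \left(-8\right) \left(- \frac{38047}{19894}\right) = \frac{152188}{9947} \approx 15.3$)
$Y{\left(f,X \right)} = 29$ ($Y{\left(f,X \right)} = \left(4 + 0\right) + 25 = 4 + 25 = 29$)
$\frac{y + 4471}{Y{\left(50,55 \right)} + 4613} = \frac{\frac{152188}{9947} + 4471}{29 + 4613} = \frac{44625225}{9947 \cdot 4642} = \frac{44625225}{9947} \cdot \frac{1}{4642} = \frac{44625225}{46173974}$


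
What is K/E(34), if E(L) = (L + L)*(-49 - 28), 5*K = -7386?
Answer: 3693/13090 ≈ 0.28212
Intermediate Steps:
K = -7386/5 (K = (1/5)*(-7386) = -7386/5 ≈ -1477.2)
E(L) = -154*L (E(L) = (2*L)*(-77) = -154*L)
K/E(34) = -7386/(5*((-154*34))) = -7386/5/(-5236) = -7386/5*(-1/5236) = 3693/13090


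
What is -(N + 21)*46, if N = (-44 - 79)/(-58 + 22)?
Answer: -6739/6 ≈ -1123.2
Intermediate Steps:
N = 41/12 (N = -123/(-36) = -123*(-1/36) = 41/12 ≈ 3.4167)
-(N + 21)*46 = -(41/12 + 21)*46 = -293*46/12 = -1*6739/6 = -6739/6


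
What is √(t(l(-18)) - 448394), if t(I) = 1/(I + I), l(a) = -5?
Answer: 7*I*√915090/10 ≈ 669.62*I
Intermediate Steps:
t(I) = 1/(2*I)
√(t(l(-18)) - 448394) = √((½)/(-5) - 448394) = √((½)*(-⅕) - 448394) = √(-⅒ - 448394) = √(-4483941/10) = 7*I*√915090/10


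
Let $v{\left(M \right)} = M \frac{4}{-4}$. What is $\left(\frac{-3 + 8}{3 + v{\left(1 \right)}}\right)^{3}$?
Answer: $\frac{125}{8} \approx 15.625$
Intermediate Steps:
$v{\left(M \right)} = - M$ ($v{\left(M \right)} = M 4 \left(- \frac{1}{4}\right) = M \left(-1\right) = - M$)
$\left(\frac{-3 + 8}{3 + v{\left(1 \right)}}\right)^{3} = \left(\frac{-3 + 8}{3 - 1}\right)^{3} = \left(\frac{5}{3 - 1}\right)^{3} = \left(\frac{5}{2}\right)^{3} = \frac{125}{8}$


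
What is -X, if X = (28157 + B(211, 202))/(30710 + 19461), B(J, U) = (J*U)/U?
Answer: -28368/50171 ≈ -0.56543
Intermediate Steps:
B(J, U) = J
X = 28368/50171 (X = (28157 + 211)/(30710 + 19461) = 28368/50171 ≈ 0.56543)
-X = -1*28368/50171 = -28368/50171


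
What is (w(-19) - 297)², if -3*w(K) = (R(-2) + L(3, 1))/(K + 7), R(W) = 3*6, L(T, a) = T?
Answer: 12652249/144 ≈ 87863.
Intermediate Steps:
R(W) = 18
w(K) = -7/(7 + K) (w(K) = -(18 + 3)/(3*(K + 7)) = -7/(7 + K))
(w(-19) - 297)² = (-7/(7 - 19) - 297)² = (-7/(-12) - 297)² = (-7*(-1/12) - 297)² = (7/12 - 297)² = (-3557/12)² = 12652249/144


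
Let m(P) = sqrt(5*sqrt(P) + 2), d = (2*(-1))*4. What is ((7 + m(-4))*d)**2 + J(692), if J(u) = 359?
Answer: 3623 + 640*I + 896*sqrt(2 + 10*I) ≈ 5835.8 + 2454.0*I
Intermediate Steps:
d = -8 (d = -2*4 = -8)
m(P) = sqrt(2 + 5*sqrt(P))
((7 + m(-4))*d)**2 + J(692) = ((7 + sqrt(2 + 5*sqrt(-4)))*(-8))**2 + 359 = ((7 + sqrt(2 + 5*(2*I)))*(-8))**2 + 359 = ((7 + sqrt(2 + 10*I))*(-8))**2 + 359 = (-56 - 8*sqrt(2 + 10*I))**2 + 359 = 359 + (-56 - 8*sqrt(2 + 10*I))**2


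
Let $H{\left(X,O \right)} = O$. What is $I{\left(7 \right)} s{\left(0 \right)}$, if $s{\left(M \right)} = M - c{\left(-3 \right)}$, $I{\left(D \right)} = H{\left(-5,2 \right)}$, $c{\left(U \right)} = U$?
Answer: $6$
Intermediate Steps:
$I{\left(D \right)} = 2$
$s{\left(M \right)} = 3 + M$ ($s{\left(M \right)} = M - -3 = M + 3 = 3 + M$)
$I{\left(7 \right)} s{\left(0 \right)} = 2 \left(3 + 0\right) = 2 \cdot 3 = 6$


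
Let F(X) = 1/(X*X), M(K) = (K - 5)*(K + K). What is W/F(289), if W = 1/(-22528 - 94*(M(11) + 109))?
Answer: -83521/45182 ≈ -1.8485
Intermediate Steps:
M(K) = 2*K*(-5 + K) (M(K) = (-5 + K)*(2*K) = 2*K*(-5 + K))
W = -1/45182 (W = 1/(-22528 - 94*(2*11*(-5 + 11) + 109)) = 1/(-22528 - 94*(2*11*6 + 109)) = 1/(-22528 - 94*(132 + 109)) = 1/(-22528 - 94*241) = 1/(-22528 - 22654) = 1/(-45182) = -1/45182 ≈ -2.2133e-5)
F(X) = X⁻²
W/F(289) = -1/(45182*(289⁻²)) = -1/(45182*1/83521) = -1/45182*83521 = -83521/45182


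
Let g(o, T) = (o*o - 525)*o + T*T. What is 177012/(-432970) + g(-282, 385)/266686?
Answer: -4814306603221/57733518710 ≈ -83.388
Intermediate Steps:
g(o, T) = T² + o*(-525 + o²) (g(o, T) = (o² - 525)*o + T² = (-525 + o²)*o + T² = o*(-525 + o²) + T² = T² + o*(-525 + o²))
177012/(-432970) + g(-282, 385)/266686 = 177012/(-432970) + (385² + (-282)³ - 525*(-282))/266686 = 177012*(-1/432970) + (148225 - 22425768 + 148050)*(1/266686) = -88506/216485 - 22129493*1/266686 = -88506/216485 - 22129493/266686 = -4814306603221/57733518710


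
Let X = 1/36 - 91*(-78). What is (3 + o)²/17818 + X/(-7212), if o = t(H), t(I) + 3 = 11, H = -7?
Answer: -2260800125/2313061488 ≈ -0.97741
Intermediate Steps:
t(I) = 8 (t(I) = -3 + 11 = 8)
o = 8
X = 255529/36 (X = 1/36 + 7098 = 255529/36 ≈ 7098.0)
(3 + o)²/17818 + X/(-7212) = (3 + 8)²/17818 + (255529/36)/(-7212) = 11²*(1/17818) + (255529/36)*(-1/7212) = 121*(1/17818) - 255529/259632 = 121/17818 - 255529/259632 = -2260800125/2313061488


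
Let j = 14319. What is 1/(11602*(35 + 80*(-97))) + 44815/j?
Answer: 1338854842477/427782272850 ≈ 3.1298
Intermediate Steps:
1/(11602*(35 + 80*(-97))) + 44815/j = 1/(11602*(35 + 80*(-97))) + 44815/14319 = 1/(11602*(35 - 7760)) + 44815*(1/14319) = (1/11602)/(-7725) + 44815/14319 = (1/11602)*(-1/7725) + 44815/14319 = -1/89625450 + 44815/14319 = 1338854842477/427782272850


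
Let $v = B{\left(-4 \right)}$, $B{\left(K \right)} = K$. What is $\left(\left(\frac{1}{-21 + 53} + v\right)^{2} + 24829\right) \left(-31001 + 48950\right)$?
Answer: $\frac{456640957725}{1024} \approx 4.4594 \cdot 10^{8}$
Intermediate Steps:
$v = -4$
$\left(\left(\frac{1}{-21 + 53} + v\right)^{2} + 24829\right) \left(-31001 + 48950\right) = \left(\left(\frac{1}{-21 + 53} - 4\right)^{2} + 24829\right) \left(-31001 + 48950\right) = \left(\left(\frac{1}{32} - 4\right)^{2} + 24829\right) 17949 = \left(\left(- \frac{127}{32}\right)^{2} + 24829\right) 17949 = \left(\frac{16129}{1024} + 24829\right) 17949 = \frac{25441025}{1024} \cdot 17949 = \frac{456640957725}{1024}$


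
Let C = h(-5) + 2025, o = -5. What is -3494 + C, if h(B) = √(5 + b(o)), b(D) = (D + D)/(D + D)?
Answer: -1469 + √6 ≈ -1466.6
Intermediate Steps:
b(D) = 1 (b(D) = (2*D)/((2*D)) = (2*D)*(1/(2*D)) = 1)
h(B) = √6 (h(B) = √(5 + 1) = √6)
C = 2025 + √6 (C = √6 + 2025 = 2025 + √6 ≈ 2027.4)
-3494 + C = -3494 + (2025 + √6) = -1469 + √6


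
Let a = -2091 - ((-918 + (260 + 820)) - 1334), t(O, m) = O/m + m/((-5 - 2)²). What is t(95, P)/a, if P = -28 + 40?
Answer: -4799/540372 ≈ -0.0088809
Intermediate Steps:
P = 12
t(O, m) = m/49 + O/m (t(O, m) = O/m + m/((-7)²) = O/m + m/49 = m/49 + O/m)
a = -919 (a = -2091 - ((-918 + 1080) - 1334) = -2091 - (162 - 1334) = -2091 - 1*(-1172) = -2091 + 1172 = -919)
t(95, P)/a = ((1/49)*12 + 95/12)/(-919) = (12/49 + 95*(1/12))*(-1/919) = (12/49 + 95/12)*(-1/919) = (4799/588)*(-1/919) = -4799/540372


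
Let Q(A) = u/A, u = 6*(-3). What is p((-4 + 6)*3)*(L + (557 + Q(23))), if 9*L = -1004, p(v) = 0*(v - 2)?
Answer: 0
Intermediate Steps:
p(v) = 0 (p(v) = 0*(-2 + v) = 0)
L = -1004/9 (L = (⅑)*(-1004) = -1004/9 ≈ -111.56)
u = -18
Q(A) = -18/A
p((-4 + 6)*3)*(L + (557 + Q(23))) = 0*(-1004/9 + (557 - 18/23)) = 0*(-1004/9 + 12793/23) = 0*(92045/207) = 0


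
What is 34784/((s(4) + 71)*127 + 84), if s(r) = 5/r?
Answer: 139136/37039 ≈ 3.7565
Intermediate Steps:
34784/((s(4) + 71)*127 + 84) = 34784/((5/4 + 71)*127 + 84) = 34784/((289/4)*127 + 84) = 34784/(36703/4 + 84) = 34784/(37039/4) = 34784*(4/37039) = 139136/37039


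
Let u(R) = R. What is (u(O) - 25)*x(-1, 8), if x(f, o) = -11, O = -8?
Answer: 363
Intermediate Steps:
(u(O) - 25)*x(-1, 8) = (-8 - 25)*(-11) = -33*(-11) = 363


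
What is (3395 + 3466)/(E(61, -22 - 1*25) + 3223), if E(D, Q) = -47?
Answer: 6861/3176 ≈ 2.1603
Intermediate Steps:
(3395 + 3466)/(E(61, -22 - 1*25) + 3223) = (3395 + 3466)/(-47 + 3223) = 6861/3176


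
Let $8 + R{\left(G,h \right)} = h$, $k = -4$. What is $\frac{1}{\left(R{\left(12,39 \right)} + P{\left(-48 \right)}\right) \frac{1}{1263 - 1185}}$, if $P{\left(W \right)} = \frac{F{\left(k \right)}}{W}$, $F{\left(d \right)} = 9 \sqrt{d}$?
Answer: $\frac{154752}{61513} + \frac{1872 i}{61513} \approx 2.5158 + 0.030433 i$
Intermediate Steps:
$R{\left(G,h \right)} = -8 + h$
$P{\left(W \right)} = \frac{18 i}{W}$ ($P{\left(W \right)} = \frac{9 \sqrt{-4}}{W} = \frac{9 \cdot 2 i}{W} = \frac{18 i}{W}$)
$\frac{1}{\left(R{\left(12,39 \right)} + P{\left(-48 \right)}\right) \frac{1}{1263 - 1185}} = \frac{1}{\left(\left(-8 + 39\right) + \frac{18 i}{-48}\right) \frac{1}{1263 - 1185}} = \frac{1}{\left(31 + 18 i \left(- \frac{1}{48}\right)\right) \frac{1}{1263 + \left(-1813 + 628\right)}} = \frac{1}{\left(31 - \frac{3 i}{8}\right) \frac{1}{1263 - 1185}} = \frac{1}{\left(31 - \frac{3 i}{8}\right) \frac{1}{78}} = \frac{1}{\frac{31}{78} - \frac{i}{208}} = \frac{389376 \left(\frac{31}{78} + \frac{i}{208}\right)}{61513}$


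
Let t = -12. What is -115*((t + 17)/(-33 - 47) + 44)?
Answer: -80845/16 ≈ -5052.8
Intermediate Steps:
-115*((t + 17)/(-33 - 47) + 44) = -115*((-12 + 17)/(-33 - 47) + 44) = -115*(5/(-80) + 44) = -115*(5*(-1/80) + 44) = -115*(-1/16 + 44) = -115*703/16 = -80845/16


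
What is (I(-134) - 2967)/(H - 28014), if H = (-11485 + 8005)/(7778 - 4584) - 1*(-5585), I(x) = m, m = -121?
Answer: 4931536/35820853 ≈ 0.13767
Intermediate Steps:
I(x) = -121
H = 8917505/1597 (H = -3480/3194 + 5585 = -3480*1/3194 + 5585 = -1740/1597 + 5585 = 8917505/1597 ≈ 5583.9)
(I(-134) - 2967)/(H - 28014) = (-121 - 2967)/(8917505/1597 - 28014) = -3088/(-35820853/1597) = -3088*(-1597/35820853) = 4931536/35820853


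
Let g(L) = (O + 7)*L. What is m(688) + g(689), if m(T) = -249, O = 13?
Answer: 13531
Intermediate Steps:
g(L) = 20*L (g(L) = (13 + 7)*L = 20*L)
m(688) + g(689) = -249 + 20*689 = -249 + 13780 = 13531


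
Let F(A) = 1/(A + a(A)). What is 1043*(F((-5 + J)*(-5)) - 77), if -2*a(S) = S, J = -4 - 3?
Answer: -2408287/30 ≈ -80276.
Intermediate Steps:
J = -7
a(S) = -S/2
F(A) = 2/A (F(A) = 1/(A - A/2) = 1/(A/2) = 2/A)
1043*(F((-5 + J)*(-5)) - 77) = 1043*(2/(((-5 - 7)*(-5))) - 77) = 1043*(2/((-12*(-5))) - 77) = 1043*(2/60 - 77) = 1043*(2*(1/60) - 77) = 1043*(1/30 - 77) = 1043*(-2309/30) = -2408287/30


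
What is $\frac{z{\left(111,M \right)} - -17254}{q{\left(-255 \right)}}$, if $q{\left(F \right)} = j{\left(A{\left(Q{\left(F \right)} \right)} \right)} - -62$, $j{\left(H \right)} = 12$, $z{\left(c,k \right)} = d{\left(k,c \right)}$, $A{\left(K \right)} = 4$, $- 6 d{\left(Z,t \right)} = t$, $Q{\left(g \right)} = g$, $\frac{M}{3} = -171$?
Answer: $\frac{34471}{148} \approx 232.91$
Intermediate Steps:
$M = -513$ ($M = 3 \left(-171\right) = -513$)
$d{\left(Z,t \right)} = - \frac{t}{6}$
$z{\left(c,k \right)} = - \frac{c}{6}$
$q{\left(F \right)} = 74$ ($q{\left(F \right)} = 12 - -62 = 12 + 62 = 74$)
$\frac{z{\left(111,M \right)} - -17254}{q{\left(-255 \right)}} = \frac{\left(- \frac{1}{6}\right) 111 - -17254}{74} = \left(- \frac{37}{2} + 17254\right) \frac{1}{74} = \frac{34471}{2} \cdot \frac{1}{74} = \frac{34471}{148}$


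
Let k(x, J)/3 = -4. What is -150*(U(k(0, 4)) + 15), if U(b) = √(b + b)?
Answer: -2250 - 300*I*√6 ≈ -2250.0 - 734.85*I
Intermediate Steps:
k(x, J) = -12 (k(x, J) = 3*(-4) = -12)
U(b) = √2*√b (U(b) = √(2*b) = √2*√b)
-150*(U(k(0, 4)) + 15) = -150*(√2*√(-12) + 15) = -150*(√2*(2*I*√3) + 15) = -150*(2*I*√6 + 15) = -150*(15 + 2*I*√6) = -2250 - 300*I*√6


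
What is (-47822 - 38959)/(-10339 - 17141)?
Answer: 28927/9160 ≈ 3.1580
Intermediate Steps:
(-47822 - 38959)/(-10339 - 17141) = -86781/(-27480) = -86781*(-1/27480) = 28927/9160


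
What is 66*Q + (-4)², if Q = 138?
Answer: 9124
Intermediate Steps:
66*Q + (-4)² = 66*138 + (-4)² = 9108 + 16 = 9124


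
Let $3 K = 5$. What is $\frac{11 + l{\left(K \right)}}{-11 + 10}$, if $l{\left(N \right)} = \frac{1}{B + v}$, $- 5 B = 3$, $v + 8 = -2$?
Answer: $- \frac{578}{53} \approx -10.906$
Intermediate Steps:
$v = -10$ ($v = -8 - 2 = -10$)
$B = - \frac{3}{5}$ ($B = \left(- \frac{1}{5}\right) 3 = - \frac{3}{5} \approx -0.6$)
$K = \frac{5}{3}$ ($K = \frac{1}{3} \cdot 5 = \frac{5}{3} \approx 1.6667$)
$l{\left(N \right)} = - \frac{5}{53}$ ($l{\left(N \right)} = \frac{1}{- \frac{3}{5} - 10} = \frac{1}{- \frac{53}{5}} = - \frac{5}{53}$)
$\frac{11 + l{\left(K \right)}}{-11 + 10} = \frac{11 - \frac{5}{53}}{-11 + 10} = \frac{1}{-1} \cdot \frac{578}{53} = \left(-1\right) \frac{578}{53} = - \frac{578}{53}$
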